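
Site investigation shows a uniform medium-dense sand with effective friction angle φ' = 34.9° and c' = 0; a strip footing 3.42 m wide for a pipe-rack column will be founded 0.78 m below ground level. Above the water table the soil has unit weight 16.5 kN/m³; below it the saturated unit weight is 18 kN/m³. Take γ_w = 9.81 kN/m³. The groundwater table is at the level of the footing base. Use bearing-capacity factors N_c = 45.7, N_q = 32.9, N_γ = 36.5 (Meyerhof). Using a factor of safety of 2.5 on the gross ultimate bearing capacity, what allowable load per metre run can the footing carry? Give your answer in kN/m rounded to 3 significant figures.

≈ 1280 kN/m

Overburden at base level: q = 16.5 × 0.78 = 12.87 kPa.
Below the base the soil is submerged, so the ½γBN_γ term uses γ' = 18 − 9.81 = 8.19 kN/m³.
Surcharge term q·N_q = 12.87 × 32.9 = 423.42 kPa; self-weight term 0.5·γ·B·N_γ = 0.5 × 8.19 × 3.42 × 36.5 = 511.18 kPa.
q_ult = 423.42 + 511.18 = 934.6 kPa.
Gross allowable pressure q_all = 934.6 / 2.5 = 373.84 kPa.
Allowable wall load = q_all × B = 373.84 × 3.42 = 1278.5 kN per metre run.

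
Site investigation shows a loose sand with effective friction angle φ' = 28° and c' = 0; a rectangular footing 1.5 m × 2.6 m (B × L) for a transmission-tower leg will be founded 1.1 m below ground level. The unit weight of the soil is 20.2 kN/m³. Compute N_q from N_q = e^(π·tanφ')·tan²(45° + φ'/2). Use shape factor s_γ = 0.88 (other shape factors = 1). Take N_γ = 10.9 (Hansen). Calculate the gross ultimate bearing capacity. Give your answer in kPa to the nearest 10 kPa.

q_ult ≈ 470 kPa

tan28° = 0.5317, so N_q = e^(π×0.5317)·tan²(59°) = 5.314 × 2.77 = 14.72.
Effective surcharge at the founding depth q = γ·D_f = 20.2 × 1.1 = 22.22 kPa.
q_ult = q·N_q + 0.5·γ·B·N_γ·s_γ
     = 22.22 × 14.72 + 0.5 × 20.2 × 1.5 × 10.9 × 0.88
     = 327.08 + 145.32 = 472.39 kPa.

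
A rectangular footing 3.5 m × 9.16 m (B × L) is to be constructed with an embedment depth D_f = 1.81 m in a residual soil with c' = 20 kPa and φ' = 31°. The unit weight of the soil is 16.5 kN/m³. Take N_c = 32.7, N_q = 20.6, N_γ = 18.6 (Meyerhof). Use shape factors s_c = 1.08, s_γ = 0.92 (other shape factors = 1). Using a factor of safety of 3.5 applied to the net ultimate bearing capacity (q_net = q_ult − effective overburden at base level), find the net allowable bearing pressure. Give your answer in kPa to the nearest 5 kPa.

q = γ·D_f = 16.5 × 1.81 = 29.865 kPa.
c·N_c·s_c = 20 × 32.7 × 1.08 = 706.32 kPa
q·N_q = 29.865 × 20.6 = 615.22 kPa
0.5·γ·B·N_γ·s_γ = 0.5 × 16.5 × 3.5 × 18.6 × 0.92 = 494.11 kPa
q_ult = 706.32 + 615.22 + 494.11 = 1815.6 kPa.
Net ultimate: q_net = 1815.6 − 29.865 = 1785.8 kPa.
q_all(net) = 1785.8 / 3.5 = 510.22 kPa.

q_all(net) ≈ 510 kPa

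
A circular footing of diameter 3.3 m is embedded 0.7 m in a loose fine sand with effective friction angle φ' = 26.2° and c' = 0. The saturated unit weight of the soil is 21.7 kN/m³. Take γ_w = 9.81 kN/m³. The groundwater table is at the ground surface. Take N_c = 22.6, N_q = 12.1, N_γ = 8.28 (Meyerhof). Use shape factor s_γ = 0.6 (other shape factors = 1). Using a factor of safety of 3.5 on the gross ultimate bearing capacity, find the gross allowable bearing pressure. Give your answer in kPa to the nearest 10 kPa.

Water table at ground surface, so effective unit weight γ' = 21.7 − 9.81 = 11.89 kN/m³ is used throughout; overburden q = 11.89 × 0.7 = 8.323 kPa; the same γ' applies in the ½γBN_γ term.
Surcharge term q·N_q = 8.323 × 12.1 = 100.71 kPa; self-weight term 0.5·γ·B·N_γ·s_γ = 0.5 × 11.89 × 3.3 × 8.28 × 0.6 = 97.465 kPa.
q_ult = 100.71 + 97.465 = 198.17 kPa.
q_all = 198.17 / 3.5 = 56.621 kPa.

q_all ≈ 60 kPa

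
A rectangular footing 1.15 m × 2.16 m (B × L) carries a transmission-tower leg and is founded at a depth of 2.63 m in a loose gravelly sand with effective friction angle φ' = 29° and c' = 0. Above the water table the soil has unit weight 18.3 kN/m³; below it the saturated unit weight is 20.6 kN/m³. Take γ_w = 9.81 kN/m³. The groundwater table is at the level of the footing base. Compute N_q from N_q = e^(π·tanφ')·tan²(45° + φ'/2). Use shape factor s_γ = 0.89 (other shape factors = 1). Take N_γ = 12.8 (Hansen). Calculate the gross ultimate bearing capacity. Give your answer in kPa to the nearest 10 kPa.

q_ult ≈ 860 kPa

tan29° = 0.5543, so N_q = e^(π×0.5543)·tan²(59.5°) = 5.705 × 2.882 = 16.44.
Effective surcharge at the founding depth q = γ·D_f = 18.3 × 2.63 = 48.129 kPa.
The water table coincides with the base, so in the self-weight term γ → γ' = 10.79 kN/m³.
q_ult = q·N_q + 0.5·γ·B·N_γ·s_γ
     = 48.129 × 16.443 + 0.5 × 10.79 × 1.15 × 12.8 × 0.89
     = 791.4 + 70.679 = 862.08 kPa.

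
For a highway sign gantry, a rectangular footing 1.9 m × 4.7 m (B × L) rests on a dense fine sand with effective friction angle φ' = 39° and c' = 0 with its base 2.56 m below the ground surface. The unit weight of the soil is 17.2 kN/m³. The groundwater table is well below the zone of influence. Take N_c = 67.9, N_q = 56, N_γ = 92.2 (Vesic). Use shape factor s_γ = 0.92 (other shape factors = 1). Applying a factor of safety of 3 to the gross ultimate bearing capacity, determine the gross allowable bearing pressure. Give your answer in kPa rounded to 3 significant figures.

Effective surcharge at the founding depth q = γ·D_f = 17.2 × 2.56 = 44.032 kPa.
q_ult = q·N_q + 0.5·γ·B·N_γ·s_γ
     = 44.032 × 56 + 0.5 × 17.2 × 1.9 × 92.2 × 0.92
     = 2465.8 + 1386 = 3851.8 kPa.
q_all = q_ult / FS = 3851.8 / 3 = 1283.9 kPa.

q_all ≈ 1280 kPa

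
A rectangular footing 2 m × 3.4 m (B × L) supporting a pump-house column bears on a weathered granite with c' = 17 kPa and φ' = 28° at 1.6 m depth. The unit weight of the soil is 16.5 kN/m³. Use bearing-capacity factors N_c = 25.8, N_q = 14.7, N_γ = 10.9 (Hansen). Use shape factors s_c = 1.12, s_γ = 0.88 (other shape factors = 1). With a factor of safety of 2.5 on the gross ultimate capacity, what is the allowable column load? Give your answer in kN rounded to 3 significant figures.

Overburden at base level: q = 16.5 × 1.6 = 26.4 kPa.
Cohesion term c·N_c·s_c = 17 × 25.8 × 1.12 = 491.23 kPa; surcharge term q·N_q = 26.4 × 14.7 = 388.08 kPa; self-weight term 0.5·γ·B·N_γ·s_γ = 0.5 × 16.5 × 2 × 10.9 × 0.88 = 158.27 kPa.
q_ult = 491.23 + 388.08 + 158.27 = 1037.6 kPa.
Gross allowable pressure q_all = 1037.6 / 2.5 = 415.03 kPa.
Footing area = 6.8 m², so allowable column load = 415.03 × 6.8 = 2822.2 kN.

P_all ≈ 2820 kN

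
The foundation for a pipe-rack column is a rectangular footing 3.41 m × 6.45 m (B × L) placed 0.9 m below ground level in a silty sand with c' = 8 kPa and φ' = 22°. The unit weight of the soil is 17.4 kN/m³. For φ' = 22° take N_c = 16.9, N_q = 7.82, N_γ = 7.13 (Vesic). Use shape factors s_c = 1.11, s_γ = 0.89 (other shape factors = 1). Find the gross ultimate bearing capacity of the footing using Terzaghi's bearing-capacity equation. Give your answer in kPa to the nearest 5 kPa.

q_ult ≈ 460 kPa

q = γ·D_f = 17.4 × 0.9 = 15.66 kPa.
c·N_c·s_c = 8 × 16.9 × 1.11 = 150.07 kPa
q·N_q = 15.66 × 7.82 = 122.46 kPa
0.5·γ·B·N_γ·s_γ = 0.5 × 17.4 × 3.41 × 7.13 × 0.89 = 188.26 kPa
q_ult = 150.07 + 122.46 + 188.26 = 460.79 kPa.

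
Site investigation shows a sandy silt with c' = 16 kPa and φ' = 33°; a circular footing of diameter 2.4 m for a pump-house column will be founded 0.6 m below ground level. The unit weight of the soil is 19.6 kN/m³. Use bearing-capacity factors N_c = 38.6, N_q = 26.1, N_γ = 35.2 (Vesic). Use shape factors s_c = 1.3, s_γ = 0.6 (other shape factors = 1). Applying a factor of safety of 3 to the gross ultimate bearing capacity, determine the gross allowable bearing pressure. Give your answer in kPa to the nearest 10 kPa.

Effective surcharge at the founding depth q = γ·D_f = 19.6 × 0.6 = 11.76 kPa.
q_ult = c·N_c·s_c + q·N_q + 0.5·γ·B·N_γ·s_γ
     = 16 × 38.6 × 1.3 + 11.76 × 26.1 + 0.5 × 19.6 × 2.4 × 35.2 × 0.6
     = 802.88 + 306.94 + 496.74 = 1606.6 kPa.
q_all = q_ult / FS = 1606.6 / 3 = 535.52 kPa.

q_all ≈ 540 kPa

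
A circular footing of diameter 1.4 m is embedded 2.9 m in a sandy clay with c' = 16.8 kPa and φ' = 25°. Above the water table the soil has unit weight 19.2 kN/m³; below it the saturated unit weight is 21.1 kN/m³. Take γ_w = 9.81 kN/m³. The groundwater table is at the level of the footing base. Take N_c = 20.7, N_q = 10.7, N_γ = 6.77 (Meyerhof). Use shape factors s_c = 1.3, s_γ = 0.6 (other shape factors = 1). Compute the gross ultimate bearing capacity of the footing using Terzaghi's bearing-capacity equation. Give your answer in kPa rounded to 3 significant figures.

Effective surcharge at the founding depth q = γ·D_f = 19.2 × 2.9 = 55.68 kPa.
The water table coincides with the base, so in the self-weight term γ → γ' = 11.29 kN/m³.
q_ult = c·N_c·s_c + q·N_q + 0.5·γ·B·N_γ·s_γ
     = 16.8 × 20.7 × 1.3 + 55.68 × 10.7 + 0.5 × 11.29 × 1.4 × 6.77 × 0.6
     = 452.09 + 595.78 + 32.102 = 1080 kPa.

q_ult ≈ 1080 kPa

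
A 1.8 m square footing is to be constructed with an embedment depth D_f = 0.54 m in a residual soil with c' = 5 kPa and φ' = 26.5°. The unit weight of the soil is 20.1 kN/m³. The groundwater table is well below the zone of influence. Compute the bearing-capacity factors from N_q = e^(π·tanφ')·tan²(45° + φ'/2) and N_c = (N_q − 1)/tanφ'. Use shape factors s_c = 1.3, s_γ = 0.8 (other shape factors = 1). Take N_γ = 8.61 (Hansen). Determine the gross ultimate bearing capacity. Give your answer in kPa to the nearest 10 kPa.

q_ult ≈ 410 kPa

tan26.5° = 0.4986, so N_q = e^(π×0.4986)·tan²(58.25°) = 4.789 × 2.611 = 12.51.
N_c = (12.51 − 1)/tan26.5° = 23.08.
Effective surcharge at the founding depth q = γ·D_f = 20.1 × 0.54 = 10.854 kPa.
q_ult = c·N_c·s_c + q·N_q + 0.5·γ·B·N_γ·s_γ
     = 5 × 23.078 × 1.3 + 10.854 × 12.506 + 0.5 × 20.1 × 1.8 × 8.61 × 0.8
     = 150.01 + 135.74 + 124.6 = 410.35 kPa.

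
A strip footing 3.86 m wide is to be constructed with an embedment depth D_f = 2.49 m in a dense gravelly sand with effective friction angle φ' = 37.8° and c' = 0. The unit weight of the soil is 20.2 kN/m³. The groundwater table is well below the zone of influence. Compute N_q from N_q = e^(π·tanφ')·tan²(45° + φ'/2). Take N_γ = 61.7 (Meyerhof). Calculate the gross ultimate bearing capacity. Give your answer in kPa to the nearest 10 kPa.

tan37.8° = 0.7757, so N_q = e^(π×0.7757)·tan²(63.9°) = 11.437 × 4.167 = 47.66.
Effective surcharge at the founding depth q = γ·D_f = 20.2 × 2.49 = 50.298 kPa.
q_ult = q·N_q + 0.5·γ·B·N_γ
     = 50.298 × 47.655 + 0.5 × 20.2 × 3.86 × 61.7
     = 2397 + 2405.4 = 4802.4 kPa.

q_ult ≈ 4800 kPa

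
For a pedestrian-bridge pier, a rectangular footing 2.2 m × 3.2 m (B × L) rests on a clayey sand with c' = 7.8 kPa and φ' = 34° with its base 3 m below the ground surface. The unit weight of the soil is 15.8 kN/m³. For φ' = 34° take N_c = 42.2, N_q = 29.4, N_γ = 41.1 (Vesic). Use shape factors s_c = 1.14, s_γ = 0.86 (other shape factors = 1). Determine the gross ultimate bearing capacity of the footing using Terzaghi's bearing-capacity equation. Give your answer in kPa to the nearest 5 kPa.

q_ult ≈ 2385 kPa

q = γ·D_f = 15.8 × 3 = 47.4 kPa.
c·N_c·s_c = 7.8 × 42.2 × 1.14 = 375.24 kPa
q·N_q = 47.4 × 29.4 = 1393.6 kPa
0.5·γ·B·N_γ·s_γ = 0.5 × 15.8 × 2.2 × 41.1 × 0.86 = 614.31 kPa
q_ult = 375.24 + 1393.6 + 614.31 = 2383.1 kPa.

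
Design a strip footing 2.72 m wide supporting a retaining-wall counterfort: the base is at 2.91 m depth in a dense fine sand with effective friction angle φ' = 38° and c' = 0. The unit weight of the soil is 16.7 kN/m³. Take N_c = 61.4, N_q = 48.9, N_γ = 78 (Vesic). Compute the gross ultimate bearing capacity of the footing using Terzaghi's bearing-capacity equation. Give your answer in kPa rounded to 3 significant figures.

Effective surcharge at the founding depth q = γ·D_f = 16.7 × 2.91 = 48.597 kPa.
q_ult = q·N_q + 0.5·γ·B·N_γ
     = 48.597 × 48.9 + 0.5 × 16.7 × 2.72 × 78
     = 2376.4 + 1771.5 = 4147.9 kPa.

q_ult ≈ 4150 kPa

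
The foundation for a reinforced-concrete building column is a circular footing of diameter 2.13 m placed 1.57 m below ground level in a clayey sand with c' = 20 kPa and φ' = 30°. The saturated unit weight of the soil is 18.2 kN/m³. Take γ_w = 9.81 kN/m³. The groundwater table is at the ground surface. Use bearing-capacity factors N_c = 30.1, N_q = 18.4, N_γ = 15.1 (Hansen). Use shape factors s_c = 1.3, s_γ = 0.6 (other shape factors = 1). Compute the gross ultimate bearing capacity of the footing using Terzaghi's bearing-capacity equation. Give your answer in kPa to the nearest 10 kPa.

q_ult ≈ 1110 kPa

With the water table at the surface the whole profile is submerged: γ' = 18.2 − 9.81 = 8.39 kN/m³, so q = γ'·D_f = 13.172 kPa; the same γ' applies in the ½γBN_γ term.
q_ult = c·N_c·s_c + q·N_q + 0.5·γ·B·N_γ·s_γ
     = 20 × 30.1 × 1.3 + 13.172 × 18.4 + 0.5 × 8.39 × 2.13 × 15.1 × 0.6
     = 782.6 + 242.37 + 80.954 = 1105.9 kPa.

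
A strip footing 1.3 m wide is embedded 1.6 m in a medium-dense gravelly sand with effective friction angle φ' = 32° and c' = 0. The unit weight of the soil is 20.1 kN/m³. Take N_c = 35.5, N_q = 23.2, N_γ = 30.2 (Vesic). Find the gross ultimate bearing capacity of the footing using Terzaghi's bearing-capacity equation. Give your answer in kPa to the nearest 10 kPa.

q_ult ≈ 1140 kPa

Effective surcharge at the founding depth q = γ·D_f = 20.1 × 1.6 = 32.16 kPa.
q_ult = q·N_q + 0.5·γ·B·N_γ
     = 32.16 × 23.2 + 0.5 × 20.1 × 1.3 × 30.2
     = 746.11 + 394.56 = 1140.7 kPa.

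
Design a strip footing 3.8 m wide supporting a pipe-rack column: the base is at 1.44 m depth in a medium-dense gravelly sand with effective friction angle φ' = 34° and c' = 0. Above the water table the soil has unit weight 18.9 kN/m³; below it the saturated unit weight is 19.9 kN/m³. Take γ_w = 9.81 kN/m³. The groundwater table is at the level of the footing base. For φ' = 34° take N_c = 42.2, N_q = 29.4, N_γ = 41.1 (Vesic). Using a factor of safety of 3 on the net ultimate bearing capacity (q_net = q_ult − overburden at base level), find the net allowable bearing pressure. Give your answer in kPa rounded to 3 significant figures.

Effective surcharge at the founding depth q = γ·D_f = 18.9 × 1.44 = 27.216 kPa.
The water table coincides with the base, so in the self-weight term γ → γ' = 10.09 kN/m³.
q_ult = q·N_q + 0.5·γ·B·N_γ
     = 27.216 × 29.4 + 0.5 × 10.09 × 3.8 × 41.1
     = 800.15 + 787.93 = 1588.1 kPa.
q_net = 1588.1 − 27.216 = 1560.9 kPa.
q_all(net) = 1560.9 / 3 = 520.29 kPa.

q_all(net) ≈ 520 kPa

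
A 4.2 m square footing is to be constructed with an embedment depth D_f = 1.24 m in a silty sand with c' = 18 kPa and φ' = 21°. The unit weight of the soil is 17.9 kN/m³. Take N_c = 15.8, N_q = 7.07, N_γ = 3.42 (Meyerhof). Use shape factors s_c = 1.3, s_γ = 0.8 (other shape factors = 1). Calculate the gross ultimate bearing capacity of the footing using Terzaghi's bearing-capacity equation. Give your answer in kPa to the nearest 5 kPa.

q = γ·D_f = 17.9 × 1.24 = 22.196 kPa.
c·N_c·s_c = 18 × 15.8 × 1.3 = 369.72 kPa
q·N_q = 22.196 × 7.07 = 156.93 kPa
0.5·γ·B·N_γ·s_γ = 0.5 × 17.9 × 4.2 × 3.42 × 0.8 = 102.85 kPa
q_ult = 369.72 + 156.93 + 102.85 = 629.49 kPa.

q_ult ≈ 630 kPa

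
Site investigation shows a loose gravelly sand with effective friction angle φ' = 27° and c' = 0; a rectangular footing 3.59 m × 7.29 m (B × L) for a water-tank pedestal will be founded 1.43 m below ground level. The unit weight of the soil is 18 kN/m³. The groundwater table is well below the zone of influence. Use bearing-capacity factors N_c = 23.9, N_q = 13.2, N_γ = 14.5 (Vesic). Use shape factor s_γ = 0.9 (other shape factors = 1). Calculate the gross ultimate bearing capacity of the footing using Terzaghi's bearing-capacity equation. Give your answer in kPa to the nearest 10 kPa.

q_ult ≈ 760 kPa

q = γ·D_f = 18 × 1.43 = 25.74 kPa.
q·N_q = 25.74 × 13.2 = 339.77 kPa
0.5·γ·B·N_γ·s_γ = 0.5 × 18 × 3.59 × 14.5 × 0.9 = 421.65 kPa
q_ult = 339.77 + 421.65 = 761.41 kPa.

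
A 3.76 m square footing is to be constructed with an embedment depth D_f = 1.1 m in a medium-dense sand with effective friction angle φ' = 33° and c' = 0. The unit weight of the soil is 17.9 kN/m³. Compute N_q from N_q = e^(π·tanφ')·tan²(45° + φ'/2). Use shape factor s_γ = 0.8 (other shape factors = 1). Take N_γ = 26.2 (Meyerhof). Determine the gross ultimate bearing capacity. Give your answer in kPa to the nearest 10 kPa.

tan33° = 0.6494, so N_q = e^(π×0.6494)·tan²(61.5°) = 7.692 × 3.392 = 26.09.
Overburden at base level: q = 17.9 × 1.1 = 19.69 kPa.
Surcharge term q·N_q = 19.69 × 26.092 = 513.75 kPa; self-weight term 0.5·γ·B·N_γ·s_γ = 0.5 × 17.9 × 3.76 × 26.2 × 0.8 = 705.35 kPa.
q_ult = 513.75 + 705.35 = 1219.1 kPa.

q_ult ≈ 1220 kPa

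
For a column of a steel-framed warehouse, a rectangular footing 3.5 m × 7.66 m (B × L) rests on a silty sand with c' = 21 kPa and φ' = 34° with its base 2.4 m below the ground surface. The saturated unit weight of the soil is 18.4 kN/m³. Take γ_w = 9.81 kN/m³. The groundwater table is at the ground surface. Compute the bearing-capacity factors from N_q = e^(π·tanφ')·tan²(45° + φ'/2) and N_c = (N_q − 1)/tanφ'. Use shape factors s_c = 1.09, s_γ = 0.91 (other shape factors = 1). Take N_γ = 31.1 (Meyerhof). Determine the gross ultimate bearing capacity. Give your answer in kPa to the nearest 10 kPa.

q_ult ≈ 2000 kPa

tan34° = 0.6745, so N_q = e^(π×0.6745)·tan²(62°) = 8.323 × 3.537 = 29.44.
N_c = (29.44 − 1)/tan34° = 42.16.
With the water table at the surface the whole profile is submerged: γ' = 18.4 − 9.81 = 8.59 kN/m³, so q = γ'·D_f = 20.616 kPa; the same γ' applies in the ½γBN_γ term.
q_ult = c·N_c·s_c + q·N_q + 0.5·γ·B·N_γ·s_γ
     = 21 × 42.164 × 1.09 + 20.616 × 29.44 + 0.5 × 8.59 × 3.5 × 31.1 × 0.91
     = 965.13 + 606.93 + 425.43 = 1997.5 kPa.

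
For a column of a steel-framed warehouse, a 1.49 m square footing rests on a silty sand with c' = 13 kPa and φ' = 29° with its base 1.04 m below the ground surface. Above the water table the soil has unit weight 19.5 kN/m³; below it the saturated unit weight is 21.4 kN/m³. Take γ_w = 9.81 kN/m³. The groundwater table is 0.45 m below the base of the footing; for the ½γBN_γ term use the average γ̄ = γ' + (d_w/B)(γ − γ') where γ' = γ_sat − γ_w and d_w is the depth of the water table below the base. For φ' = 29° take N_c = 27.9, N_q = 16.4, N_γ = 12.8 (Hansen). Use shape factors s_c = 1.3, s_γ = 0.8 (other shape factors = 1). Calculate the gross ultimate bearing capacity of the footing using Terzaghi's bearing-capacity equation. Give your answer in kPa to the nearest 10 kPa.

q_ult ≈ 910 kPa

Effective surcharge at the founding depth q = γ·D_f = 19.5 × 1.04 = 20.28 kPa.
With d_w = 0.45 m < B, γ̄ = 11.59 + (0.45/1.49) × (19.5 − 11.59) = 13.979 kN/m³.
q_ult = c·N_c·s_c + q·N_q + 0.5·γ·B·N_γ·s_γ
     = 13 × 27.9 × 1.3 + 20.28 × 16.4 + 0.5 × 13.979 × 1.49 × 12.8 × 0.8
     = 471.51 + 332.59 + 106.64 = 910.74 kPa.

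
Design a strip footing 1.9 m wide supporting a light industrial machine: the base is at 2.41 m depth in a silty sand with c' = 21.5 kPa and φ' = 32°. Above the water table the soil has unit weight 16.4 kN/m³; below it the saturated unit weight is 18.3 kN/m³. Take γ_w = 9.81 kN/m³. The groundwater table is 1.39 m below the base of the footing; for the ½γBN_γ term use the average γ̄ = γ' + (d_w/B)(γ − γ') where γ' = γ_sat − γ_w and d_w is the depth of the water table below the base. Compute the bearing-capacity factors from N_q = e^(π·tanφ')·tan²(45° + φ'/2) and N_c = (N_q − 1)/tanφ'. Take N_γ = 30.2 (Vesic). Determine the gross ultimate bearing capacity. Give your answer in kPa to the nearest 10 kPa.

tan32° = 0.6249, so N_q = e^(π×0.6249)·tan²(61°) = 7.121 × 3.255 = 23.18.
N_c = (23.18 − 1)/tan32° = 35.49.
Effective surcharge at the founding depth q = γ·D_f = 16.4 × 2.41 = 39.524 kPa.
With d_w = 1.39 m < B, γ̄ = 8.49 + (1.39/1.9) × (16.4 − 8.49) = 14.277 kN/m³.
q_ult = c·N_c + q·N_q + 0.5·γ·B·N_γ
     = 21.5 × 35.49 + 39.524 × 23.177 + 0.5 × 14.277 × 1.9 × 30.2
     = 763.04 + 916.04 + 409.6 = 2088.7 kPa.

q_ult ≈ 2090 kPa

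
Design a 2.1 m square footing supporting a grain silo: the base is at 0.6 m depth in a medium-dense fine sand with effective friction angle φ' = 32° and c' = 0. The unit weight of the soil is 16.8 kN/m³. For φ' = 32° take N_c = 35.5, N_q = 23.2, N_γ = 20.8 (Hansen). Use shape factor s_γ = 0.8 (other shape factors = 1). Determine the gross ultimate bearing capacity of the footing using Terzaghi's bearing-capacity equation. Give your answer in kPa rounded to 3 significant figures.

Effective surcharge at the founding depth q = γ·D_f = 16.8 × 0.6 = 10.08 kPa.
q_ult = q·N_q + 0.5·γ·B·N_γ·s_γ
     = 10.08 × 23.2 + 0.5 × 16.8 × 2.1 × 20.8 × 0.8
     = 233.86 + 293.53 = 527.39 kPa.

q_ult ≈ 527 kPa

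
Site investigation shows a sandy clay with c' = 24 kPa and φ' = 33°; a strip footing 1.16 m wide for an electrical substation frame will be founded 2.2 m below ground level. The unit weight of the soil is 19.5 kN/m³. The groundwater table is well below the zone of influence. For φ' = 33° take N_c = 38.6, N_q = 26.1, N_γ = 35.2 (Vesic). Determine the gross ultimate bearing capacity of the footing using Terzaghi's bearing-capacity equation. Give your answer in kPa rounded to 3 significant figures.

Effective surcharge at the founding depth q = γ·D_f = 19.5 × 2.2 = 42.9 kPa.
q_ult = c·N_c + q·N_q + 0.5·γ·B·N_γ
     = 24 × 38.6 + 42.9 × 26.1 + 0.5 × 19.5 × 1.16 × 35.2
     = 926.4 + 1119.7 + 398.11 = 2444.2 kPa.

q_ult ≈ 2440 kPa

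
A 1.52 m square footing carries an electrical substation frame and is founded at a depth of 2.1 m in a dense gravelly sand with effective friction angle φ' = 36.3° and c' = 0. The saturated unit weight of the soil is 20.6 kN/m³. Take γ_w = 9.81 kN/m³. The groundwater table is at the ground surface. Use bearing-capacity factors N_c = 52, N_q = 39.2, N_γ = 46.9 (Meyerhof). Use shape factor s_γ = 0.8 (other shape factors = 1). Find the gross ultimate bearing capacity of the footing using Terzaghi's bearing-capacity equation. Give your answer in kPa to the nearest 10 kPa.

q_ult ≈ 1200 kPa

With the water table at the surface the whole profile is submerged: γ' = 20.6 − 9.81 = 10.79 kN/m³, so q = γ'·D_f = 22.659 kPa; the same γ' applies in the ½γBN_γ term.
q_ult = q·N_q + 0.5·γ·B·N_γ·s_γ
     = 22.659 × 39.2 + 0.5 × 10.79 × 1.52 × 46.9 × 0.8
     = 888.23 + 307.68 = 1195.9 kPa.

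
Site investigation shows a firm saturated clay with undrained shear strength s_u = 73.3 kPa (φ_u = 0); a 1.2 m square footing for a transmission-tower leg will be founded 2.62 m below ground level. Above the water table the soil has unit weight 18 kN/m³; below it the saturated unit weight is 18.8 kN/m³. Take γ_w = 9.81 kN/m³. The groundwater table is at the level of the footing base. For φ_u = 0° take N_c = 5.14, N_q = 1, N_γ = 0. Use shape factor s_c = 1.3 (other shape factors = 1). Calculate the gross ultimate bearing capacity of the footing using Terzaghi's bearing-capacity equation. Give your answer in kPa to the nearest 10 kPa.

q = γ·D_f = 18 × 2.62 = 47.16 kPa.
c·N_c·s_c = 73.3 × 5.14 × 1.3 = 489.79 kPa
q·N_q = 47.16 × 1 = 47.16 kPa
q_ult = 489.79 + 47.16 = 536.95 kPa.

q_ult ≈ 540 kPa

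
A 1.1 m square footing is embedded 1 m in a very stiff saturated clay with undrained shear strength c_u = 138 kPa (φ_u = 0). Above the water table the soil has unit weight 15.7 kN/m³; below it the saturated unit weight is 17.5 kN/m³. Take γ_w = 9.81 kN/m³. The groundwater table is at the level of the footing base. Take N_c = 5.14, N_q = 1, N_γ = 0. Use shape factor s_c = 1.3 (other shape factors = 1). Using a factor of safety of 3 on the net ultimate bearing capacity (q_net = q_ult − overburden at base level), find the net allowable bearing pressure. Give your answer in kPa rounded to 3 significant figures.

q = γ·D_f = 15.7 × 1 = 15.7 kPa.
c·N_c·s_c = 138 × 5.14 × 1.3 = 922.12 kPa
q·N_q = 15.7 × 1 = 15.7 kPa
q_ult = 922.12 + 15.7 = 937.82 kPa.
q_net = 937.82 − 15.7 = 922.12 kPa.
q_all(net) = 922.12 / 3 = 307.37 kPa.

q_all(net) ≈ 307 kPa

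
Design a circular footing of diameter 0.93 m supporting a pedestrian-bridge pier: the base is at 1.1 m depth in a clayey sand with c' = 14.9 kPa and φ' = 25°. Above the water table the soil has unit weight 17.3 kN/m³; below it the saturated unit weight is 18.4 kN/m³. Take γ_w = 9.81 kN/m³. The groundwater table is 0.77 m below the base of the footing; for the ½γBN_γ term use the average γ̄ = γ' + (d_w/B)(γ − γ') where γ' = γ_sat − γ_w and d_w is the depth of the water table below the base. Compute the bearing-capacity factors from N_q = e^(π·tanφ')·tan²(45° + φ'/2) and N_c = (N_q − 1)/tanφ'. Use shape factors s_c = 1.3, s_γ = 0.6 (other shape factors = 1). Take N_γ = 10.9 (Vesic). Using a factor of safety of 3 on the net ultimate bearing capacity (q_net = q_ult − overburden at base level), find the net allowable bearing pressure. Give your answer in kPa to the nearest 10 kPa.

N_q = e^(π·tan25°)·tan²(57.5°) = 10.66; N_c = (N_q − 1)/tanφ' = 20.72.
Effective surcharge at the founding depth q = γ·D_f = 17.3 × 1.1 = 19.03 kPa.
With d_w = 0.77 m < B, γ̄ = 8.59 + (0.77/0.93) × (17.3 − 8.59) = 15.802 kN/m³.
q_ult = c·N_c·s_c + q·N_q + 0.5·γ·B·N_γ·s_γ
     = 14.9 × 20.721 × 1.3 + 19.03 × 10.662 + 0.5 × 15.802 × 0.93 × 10.9 × 0.6
     = 401.36 + 202.9 + 48.054 = 652.31 kPa.
q_net = 652.31 − 19.03 = 633.28 kPa.
q_all(net) = 633.28 / 3 = 211.09 kPa.

q_all(net) ≈ 210 kPa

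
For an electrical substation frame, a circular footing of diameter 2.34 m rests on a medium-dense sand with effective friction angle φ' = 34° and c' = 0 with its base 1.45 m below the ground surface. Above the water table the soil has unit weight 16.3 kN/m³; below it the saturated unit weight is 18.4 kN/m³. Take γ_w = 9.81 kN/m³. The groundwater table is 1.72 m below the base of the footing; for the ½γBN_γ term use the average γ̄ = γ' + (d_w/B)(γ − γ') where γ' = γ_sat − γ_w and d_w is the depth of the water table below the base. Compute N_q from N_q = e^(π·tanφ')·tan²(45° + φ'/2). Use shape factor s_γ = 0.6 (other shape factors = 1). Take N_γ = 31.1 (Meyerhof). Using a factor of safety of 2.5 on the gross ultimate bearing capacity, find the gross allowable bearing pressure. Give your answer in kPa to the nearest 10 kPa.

q_all ≈ 400 kPa

N_q = e^(π·tan34°)·tan²(62°) = 29.44.
Effective surcharge at the founding depth q = γ·D_f = 16.3 × 1.45 = 23.635 kPa.
With d_w = 1.72 m < B, γ̄ = 8.59 + (1.72/2.34) × (16.3 − 8.59) = 14.257 kN/m³.
q_ult = q·N_q + 0.5·γ·B·N_γ·s_γ
     = 23.635 × 29.44 + 0.5 × 14.257 × 2.34 × 31.1 × 0.6
     = 695.81 + 311.27 = 1007.1 kPa.
q_all = 1007.1 / 2.5 = 402.83 kPa.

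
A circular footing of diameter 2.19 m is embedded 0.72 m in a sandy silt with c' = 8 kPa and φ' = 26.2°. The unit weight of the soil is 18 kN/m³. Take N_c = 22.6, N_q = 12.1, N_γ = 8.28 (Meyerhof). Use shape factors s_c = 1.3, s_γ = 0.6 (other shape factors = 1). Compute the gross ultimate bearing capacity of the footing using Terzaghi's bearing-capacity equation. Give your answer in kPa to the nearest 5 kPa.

Effective surcharge at the founding depth q = γ·D_f = 18 × 0.72 = 12.96 kPa.
q_ult = c·N_c·s_c + q·N_q + 0.5·γ·B·N_γ·s_γ
     = 8 × 22.6 × 1.3 + 12.96 × 12.1 + 0.5 × 18 × 2.19 × 8.28 × 0.6
     = 235.04 + 156.82 + 97.919 = 489.78 kPa.

q_ult ≈ 490 kPa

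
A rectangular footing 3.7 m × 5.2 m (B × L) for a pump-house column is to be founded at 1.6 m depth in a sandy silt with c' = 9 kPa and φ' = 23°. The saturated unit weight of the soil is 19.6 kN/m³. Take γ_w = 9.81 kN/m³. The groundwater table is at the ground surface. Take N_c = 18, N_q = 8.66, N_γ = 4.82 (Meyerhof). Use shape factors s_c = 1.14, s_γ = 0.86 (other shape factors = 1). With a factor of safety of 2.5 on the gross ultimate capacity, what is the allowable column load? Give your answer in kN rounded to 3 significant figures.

P_all ≈ 3040 kN

With the water table at the surface the whole profile is submerged: γ' = 19.6 − 9.81 = 9.79 kN/m³, so q = γ'·D_f = 15.664 kPa; the same γ' applies in the ½γBN_γ term.
q_ult = c·N_c·s_c + q·N_q + 0.5·γ·B·N_γ·s_γ
     = 9 × 18 × 1.14 + 15.664 × 8.66 + 0.5 × 9.79 × 3.7 × 4.82 × 0.86
     = 184.68 + 135.65 + 75.076 = 395.41 kPa.
Gross allowable pressure q_all = 395.41 / 2.5 = 158.16 kPa.
Footing area = 19.24 m², so allowable column load = 158.16 × 19.24 = 3043 kN.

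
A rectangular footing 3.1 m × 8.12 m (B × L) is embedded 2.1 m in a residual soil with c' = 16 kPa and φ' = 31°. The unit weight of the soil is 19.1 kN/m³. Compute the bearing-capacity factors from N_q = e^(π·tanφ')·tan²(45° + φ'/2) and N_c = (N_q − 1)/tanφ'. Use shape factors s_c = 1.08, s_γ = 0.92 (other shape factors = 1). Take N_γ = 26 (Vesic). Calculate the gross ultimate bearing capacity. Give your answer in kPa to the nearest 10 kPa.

tan31° = 0.6009, so N_q = e^(π×0.6009)·tan²(60.5°) = 6.604 × 3.124 = 20.63.
N_c = (20.63 − 1)/tan31° = 32.67.
q = γ·D_f = 19.1 × 2.1 = 40.11 kPa.
c·N_c·s_c = 16 × 32.671 × 1.08 = 564.56 kPa
q·N_q = 40.11 × 20.631 = 827.5 kPa
0.5·γ·B·N_γ·s_γ = 0.5 × 19.1 × 3.1 × 26 × 0.92 = 708.15 kPa
q_ult = 564.56 + 827.5 + 708.15 = 2100.2 kPa.

q_ult ≈ 2100 kPa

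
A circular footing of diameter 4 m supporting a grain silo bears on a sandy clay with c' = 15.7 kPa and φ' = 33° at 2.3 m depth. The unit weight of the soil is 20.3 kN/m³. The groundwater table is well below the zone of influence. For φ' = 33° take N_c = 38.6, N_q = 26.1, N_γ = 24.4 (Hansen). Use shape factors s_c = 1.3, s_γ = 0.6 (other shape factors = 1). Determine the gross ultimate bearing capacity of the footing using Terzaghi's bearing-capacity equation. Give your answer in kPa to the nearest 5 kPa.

Overburden at base level: q = 20.3 × 2.3 = 46.69 kPa.
Cohesion term c·N_c·s_c = 15.7 × 38.6 × 1.3 = 787.83 kPa; surcharge term q·N_q = 46.69 × 26.1 = 1218.6 kPa; self-weight term 0.5·γ·B·N_γ·s_γ = 0.5 × 20.3 × 4 × 24.4 × 0.6 = 594.38 kPa.
q_ult = 787.83 + 1218.6 + 594.38 = 2600.8 kPa.

q_ult ≈ 2600 kPa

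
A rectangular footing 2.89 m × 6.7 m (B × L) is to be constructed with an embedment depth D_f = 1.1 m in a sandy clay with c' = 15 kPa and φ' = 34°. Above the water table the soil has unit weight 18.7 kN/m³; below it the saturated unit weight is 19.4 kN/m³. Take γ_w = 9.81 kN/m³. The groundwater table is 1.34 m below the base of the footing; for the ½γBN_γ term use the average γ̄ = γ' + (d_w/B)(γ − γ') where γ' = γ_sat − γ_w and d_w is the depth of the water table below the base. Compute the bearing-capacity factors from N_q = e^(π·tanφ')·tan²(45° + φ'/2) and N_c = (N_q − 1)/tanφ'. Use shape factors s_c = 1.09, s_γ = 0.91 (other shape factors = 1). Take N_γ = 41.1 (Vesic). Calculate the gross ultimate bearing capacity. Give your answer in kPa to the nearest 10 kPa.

tan34° = 0.6745, so N_q = e^(π×0.6745)·tan²(62°) = 8.323 × 3.537 = 29.44.
N_c = (29.44 − 1)/tan34° = 42.16.
Effective surcharge at the founding depth q = γ·D_f = 18.7 × 1.1 = 20.57 kPa.
With d_w = 1.34 m < B, γ̄ = 9.59 + (1.34/2.89) × (18.7 − 9.59) = 13.814 kN/m³.
q_ult = c·N_c·s_c + q·N_q + 0.5·γ·B·N_γ·s_γ
     = 15 × 42.164 × 1.09 + 20.57 × 29.44 + 0.5 × 13.814 × 2.89 × 41.1 × 0.91
     = 689.38 + 605.58 + 746.57 = 2041.5 kPa.

q_ult ≈ 2040 kPa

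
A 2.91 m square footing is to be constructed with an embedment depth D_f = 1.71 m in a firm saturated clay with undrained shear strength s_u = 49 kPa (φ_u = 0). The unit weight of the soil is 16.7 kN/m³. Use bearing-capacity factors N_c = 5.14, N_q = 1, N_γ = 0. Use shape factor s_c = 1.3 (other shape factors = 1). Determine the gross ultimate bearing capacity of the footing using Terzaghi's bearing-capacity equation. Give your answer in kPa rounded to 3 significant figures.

q_ult ≈ 356 kPa

Effective surcharge at the founding depth q = γ·D_f = 16.7 × 1.71 = 28.557 kPa.
q_ult = c·N_c·s_c + q·N_q
     = 49 × 5.14 × 1.3 + 28.557 × 1
     = 327.42 + 28.557 = 355.98 kPa.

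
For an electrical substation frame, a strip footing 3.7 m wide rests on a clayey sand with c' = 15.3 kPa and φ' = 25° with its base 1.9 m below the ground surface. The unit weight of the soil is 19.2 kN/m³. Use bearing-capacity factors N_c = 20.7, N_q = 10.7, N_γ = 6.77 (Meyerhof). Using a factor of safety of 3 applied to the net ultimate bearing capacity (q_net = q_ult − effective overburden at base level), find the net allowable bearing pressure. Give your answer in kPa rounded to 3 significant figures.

q_all(net) ≈ 304 kPa

q = γ·D_f = 19.2 × 1.9 = 36.48 kPa.
c·N_c = 15.3 × 20.7 = 316.71 kPa
q·N_q = 36.48 × 10.7 = 390.34 kPa
0.5·γ·B·N_γ = 0.5 × 19.2 × 3.7 × 6.77 = 240.47 kPa
q_ult = 316.71 + 390.34 + 240.47 = 947.52 kPa.
Net ultimate: q_net = 947.52 − 36.48 = 911.04 kPa.
q_all(net) = 911.04 / 3 = 303.68 kPa.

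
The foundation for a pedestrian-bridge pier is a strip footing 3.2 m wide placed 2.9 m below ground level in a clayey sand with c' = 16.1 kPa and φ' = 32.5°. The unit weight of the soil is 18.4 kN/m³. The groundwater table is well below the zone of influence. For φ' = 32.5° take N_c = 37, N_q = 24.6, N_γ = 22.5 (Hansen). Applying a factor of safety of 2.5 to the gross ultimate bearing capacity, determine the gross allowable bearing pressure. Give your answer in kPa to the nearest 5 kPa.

q = γ·D_f = 18.4 × 2.9 = 53.36 kPa.
c·N_c = 16.1 × 37 = 595.7 kPa
q·N_q = 53.36 × 24.6 = 1312.7 kPa
0.5·γ·B·N_γ = 0.5 × 18.4 × 3.2 × 22.5 = 662.4 kPa
q_ult = 595.7 + 1312.7 + 662.4 = 2570.8 kPa.
q_all = q_ult / FS = 2570.8 / 2.5 = 1028.3 kPa.

q_all ≈ 1030 kPa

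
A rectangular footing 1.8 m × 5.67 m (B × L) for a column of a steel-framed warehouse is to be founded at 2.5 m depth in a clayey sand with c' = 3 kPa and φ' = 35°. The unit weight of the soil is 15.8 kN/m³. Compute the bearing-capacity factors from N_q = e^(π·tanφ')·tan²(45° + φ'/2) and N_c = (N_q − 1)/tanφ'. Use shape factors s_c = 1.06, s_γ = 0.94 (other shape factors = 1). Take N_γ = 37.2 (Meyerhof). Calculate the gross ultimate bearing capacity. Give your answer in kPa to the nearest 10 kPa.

q_ult ≈ 1960 kPa

tan35° = 0.7002, so N_q = e^(π×0.7002)·tan²(62.5°) = 9.023 × 3.69 = 33.3.
N_c = (33.3 − 1)/tan35° = 46.12.
Effective surcharge at the founding depth q = γ·D_f = 15.8 × 2.5 = 39.5 kPa.
q_ult = c·N_c·s_c + q·N_q + 0.5·γ·B·N_γ·s_γ
     = 3 × 46.124 × 1.06 + 39.5 × 33.296 + 0.5 × 15.8 × 1.8 × 37.2 × 0.94
     = 146.67 + 1315.2 + 497.24 = 1959.1 kPa.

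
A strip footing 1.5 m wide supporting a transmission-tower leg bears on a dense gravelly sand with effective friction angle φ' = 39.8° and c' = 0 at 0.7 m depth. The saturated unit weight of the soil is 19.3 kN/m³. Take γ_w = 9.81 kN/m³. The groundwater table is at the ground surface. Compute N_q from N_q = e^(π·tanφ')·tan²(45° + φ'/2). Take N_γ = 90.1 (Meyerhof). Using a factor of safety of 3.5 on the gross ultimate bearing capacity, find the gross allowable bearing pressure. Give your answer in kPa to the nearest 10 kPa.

N_q = e^(π·tan39.8°)·tan²(64.9°) = 62.44.
Water table at ground surface, so effective unit weight γ' = 19.3 − 9.81 = 9.49 kN/m³ is used throughout; overburden q = 9.49 × 0.7 = 6.643 kPa; the same γ' applies in the ½γBN_γ term.
Surcharge term q·N_q = 6.643 × 62.439 = 414.78 kPa; self-weight term 0.5·γ·B·N_γ = 0.5 × 9.49 × 1.5 × 90.1 = 641.29 kPa.
q_ult = 414.78 + 641.29 = 1056.1 kPa.
q_all = 1056.1 / 3.5 = 301.73 kPa.

q_all ≈ 300 kPa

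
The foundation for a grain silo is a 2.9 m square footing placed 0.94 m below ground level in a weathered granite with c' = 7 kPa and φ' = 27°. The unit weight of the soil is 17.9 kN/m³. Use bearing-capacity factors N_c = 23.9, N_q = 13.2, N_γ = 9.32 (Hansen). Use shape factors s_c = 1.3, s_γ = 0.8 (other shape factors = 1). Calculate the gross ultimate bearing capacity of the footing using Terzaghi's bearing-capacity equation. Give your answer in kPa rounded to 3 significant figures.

q_ult ≈ 633 kPa

Effective surcharge at the founding depth q = γ·D_f = 17.9 × 0.94 = 16.826 kPa.
q_ult = c·N_c·s_c + q·N_q + 0.5·γ·B·N_γ·s_γ
     = 7 × 23.9 × 1.3 + 16.826 × 13.2 + 0.5 × 17.9 × 2.9 × 9.32 × 0.8
     = 217.49 + 222.1 + 193.52 = 633.11 kPa.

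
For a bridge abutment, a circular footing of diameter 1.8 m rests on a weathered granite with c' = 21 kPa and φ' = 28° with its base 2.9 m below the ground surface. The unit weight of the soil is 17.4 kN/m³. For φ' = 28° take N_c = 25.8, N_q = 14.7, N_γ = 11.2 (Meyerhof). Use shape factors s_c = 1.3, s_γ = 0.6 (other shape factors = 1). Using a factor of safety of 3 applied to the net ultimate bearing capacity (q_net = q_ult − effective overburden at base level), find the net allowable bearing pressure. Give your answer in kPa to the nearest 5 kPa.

q = γ·D_f = 17.4 × 2.9 = 50.46 kPa.
c·N_c·s_c = 21 × 25.8 × 1.3 = 704.34 kPa
q·N_q = 50.46 × 14.7 = 741.76 kPa
0.5·γ·B·N_γ·s_γ = 0.5 × 17.4 × 1.8 × 11.2 × 0.6 = 105.24 kPa
q_ult = 704.34 + 741.76 + 105.24 = 1551.3 kPa.
Net ultimate: q_net = 1551.3 − 50.46 = 1500.9 kPa.
q_all(net) = 1500.9 / 3 = 500.29 kPa.

q_all(net) ≈ 500 kPa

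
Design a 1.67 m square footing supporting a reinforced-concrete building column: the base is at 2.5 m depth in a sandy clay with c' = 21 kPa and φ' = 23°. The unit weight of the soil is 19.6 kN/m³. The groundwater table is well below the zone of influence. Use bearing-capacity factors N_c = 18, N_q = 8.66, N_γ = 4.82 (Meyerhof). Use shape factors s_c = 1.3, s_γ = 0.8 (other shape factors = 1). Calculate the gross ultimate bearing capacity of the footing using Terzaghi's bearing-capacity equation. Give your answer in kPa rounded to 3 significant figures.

q = γ·D_f = 19.6 × 2.5 = 49 kPa.
c·N_c·s_c = 21 × 18 × 1.3 = 491.4 kPa
q·N_q = 49 × 8.66 = 424.34 kPa
0.5·γ·B·N_γ·s_γ = 0.5 × 19.6 × 1.67 × 4.82 × 0.8 = 63.107 kPa
q_ult = 491.4 + 424.34 + 63.107 = 978.85 kPa.

q_ult ≈ 979 kPa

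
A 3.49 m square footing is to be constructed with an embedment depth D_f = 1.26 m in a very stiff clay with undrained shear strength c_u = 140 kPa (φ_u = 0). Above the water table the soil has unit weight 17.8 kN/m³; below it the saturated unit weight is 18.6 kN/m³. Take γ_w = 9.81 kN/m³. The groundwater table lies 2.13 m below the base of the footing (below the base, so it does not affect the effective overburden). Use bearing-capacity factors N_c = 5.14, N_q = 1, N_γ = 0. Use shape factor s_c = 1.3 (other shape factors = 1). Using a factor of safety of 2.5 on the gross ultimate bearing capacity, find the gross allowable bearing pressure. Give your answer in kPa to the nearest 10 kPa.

q = γ·D_f = 17.8 × 1.26 = 22.428 kPa.
c·N_c·s_c = 140 × 5.14 × 1.3 = 935.48 kPa
q·N_q = 22.428 × 1 = 22.428 kPa
q_ult = 935.48 + 22.428 = 957.91 kPa.
q_all = 957.91 / 2.5 = 383.16 kPa.

q_all ≈ 380 kPa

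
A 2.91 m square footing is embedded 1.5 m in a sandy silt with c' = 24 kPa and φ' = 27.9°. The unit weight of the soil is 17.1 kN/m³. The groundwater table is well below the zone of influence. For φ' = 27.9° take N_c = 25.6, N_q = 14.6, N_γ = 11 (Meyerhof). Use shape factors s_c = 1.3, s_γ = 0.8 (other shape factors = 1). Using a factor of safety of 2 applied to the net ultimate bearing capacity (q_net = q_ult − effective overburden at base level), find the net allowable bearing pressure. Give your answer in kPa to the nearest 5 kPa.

q_all(net) ≈ 685 kPa

Effective surcharge at the founding depth q = γ·D_f = 17.1 × 1.5 = 25.65 kPa.
q_ult = c·N_c·s_c + q·N_q + 0.5·γ·B·N_γ·s_γ
     = 24 × 25.6 × 1.3 + 25.65 × 14.6 + 0.5 × 17.1 × 2.91 × 11 × 0.8
     = 798.72 + 374.49 + 218.95 = 1392.2 kPa.
Net ultimate: q_net = 1392.2 − 25.65 = 1366.5 kPa.
q_all(net) = 1366.5 / 2 = 683.25 kPa.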